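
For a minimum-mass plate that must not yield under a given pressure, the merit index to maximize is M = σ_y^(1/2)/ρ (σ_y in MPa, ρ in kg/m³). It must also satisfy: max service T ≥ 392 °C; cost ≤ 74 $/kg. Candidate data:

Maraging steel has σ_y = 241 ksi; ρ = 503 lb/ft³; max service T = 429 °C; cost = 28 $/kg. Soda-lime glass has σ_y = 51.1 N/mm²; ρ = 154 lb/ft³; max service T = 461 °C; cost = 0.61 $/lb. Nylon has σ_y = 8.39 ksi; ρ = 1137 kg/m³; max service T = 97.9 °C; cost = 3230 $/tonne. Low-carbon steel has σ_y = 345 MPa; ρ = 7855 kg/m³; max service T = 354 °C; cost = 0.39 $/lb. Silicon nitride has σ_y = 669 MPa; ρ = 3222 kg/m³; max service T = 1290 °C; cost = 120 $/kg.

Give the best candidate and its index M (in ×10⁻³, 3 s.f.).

Screen on constraints: max service T ≥ 392 °C; cost ≤ 74 $/kg. Survivors: maraging steel, soda-lime glass.
In SI units:
  maraging steel: σ_y = 1662 MPa, ρ = 8057 kg/m³
  soda-lime glass: σ_y = 51.10 MPa, ρ = 2467 kg/m³
  maraging steel: M = 5.06×10⁻³
  soda-lime glass: M = 2.90×10⁻³
Maraging steel ranks first.

maraging steel, M = 5.06×10⁻³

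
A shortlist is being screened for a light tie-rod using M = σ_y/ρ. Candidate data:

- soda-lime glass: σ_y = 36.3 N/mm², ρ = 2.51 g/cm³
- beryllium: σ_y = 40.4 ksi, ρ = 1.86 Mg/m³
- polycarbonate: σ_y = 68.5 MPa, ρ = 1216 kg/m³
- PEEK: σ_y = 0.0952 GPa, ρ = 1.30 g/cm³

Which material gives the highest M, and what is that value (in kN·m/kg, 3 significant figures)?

Normalizing units and computing the index:
  soda-lime glass: σ_y = 36.30 MPa, ρ = 2510 kg/m³
  beryllium: σ_y = 278.5 MPa, ρ = 1860 kg/m³
  polycarbonate: σ_y = 68.50 MPa, ρ = 1216 kg/m³
  PEEK: σ_y = 95.20 MPa, ρ = 1300 kg/m³
  beryllium: M = 150 kN·m/kg
  PEEK: M = 73.2 kN·m/kg
  polycarbonate: M = 56.3 kN·m/kg
  soda-lime glass: M = 14.5 kN·m/kg
Highest index: beryllium.

beryllium, M = 150 kN·m/kg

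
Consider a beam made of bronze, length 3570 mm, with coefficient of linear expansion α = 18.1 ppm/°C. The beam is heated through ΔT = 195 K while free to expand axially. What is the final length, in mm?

3582.6 mm

ΔL = α·L₀·ΔT = 18.1×10⁻⁶ × 3570 mm × 195.0 K = 12.6 mm.
L = L₀ + ΔL = 3570 + 12.6 = 3582.6 mm.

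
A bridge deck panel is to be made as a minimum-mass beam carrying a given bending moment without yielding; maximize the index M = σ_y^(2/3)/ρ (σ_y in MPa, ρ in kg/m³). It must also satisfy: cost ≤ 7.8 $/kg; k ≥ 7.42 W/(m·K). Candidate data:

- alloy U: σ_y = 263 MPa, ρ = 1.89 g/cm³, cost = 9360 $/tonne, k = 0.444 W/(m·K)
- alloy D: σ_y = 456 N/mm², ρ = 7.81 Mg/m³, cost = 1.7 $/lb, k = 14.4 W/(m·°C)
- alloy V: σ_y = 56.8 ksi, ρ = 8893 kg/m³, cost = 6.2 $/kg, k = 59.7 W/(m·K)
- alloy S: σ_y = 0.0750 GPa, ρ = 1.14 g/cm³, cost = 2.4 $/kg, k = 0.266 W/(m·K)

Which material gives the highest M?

alloy D

Screen on constraints: cost ≤ 7.8 $/kg; k ≥ 7.42 W/(m·K). Survivors: alloy D, alloy V.
In SI units:
  alloy D: σ_y = 456.0 MPa, ρ = 7810 kg/m³
  alloy V: σ_y = 391.6 MPa, ρ = 8893 kg/m³
  alloy D: M = 7.59×10⁻³
  alloy V: M = 6.02×10⁻³
Alloy D has the largest M.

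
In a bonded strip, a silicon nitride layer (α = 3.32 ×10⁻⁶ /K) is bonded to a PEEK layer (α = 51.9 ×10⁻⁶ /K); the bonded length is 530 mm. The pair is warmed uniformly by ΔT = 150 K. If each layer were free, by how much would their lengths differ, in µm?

3860 µm

Δα = |3.32 − 51.9|×10⁻⁶/K = 48.6×10⁻⁶/K.
ΔL_mismatch = Δα·L·ΔT = 48.6×10⁻⁶ × 530.0 mm × 150.0 K = 3860 µm.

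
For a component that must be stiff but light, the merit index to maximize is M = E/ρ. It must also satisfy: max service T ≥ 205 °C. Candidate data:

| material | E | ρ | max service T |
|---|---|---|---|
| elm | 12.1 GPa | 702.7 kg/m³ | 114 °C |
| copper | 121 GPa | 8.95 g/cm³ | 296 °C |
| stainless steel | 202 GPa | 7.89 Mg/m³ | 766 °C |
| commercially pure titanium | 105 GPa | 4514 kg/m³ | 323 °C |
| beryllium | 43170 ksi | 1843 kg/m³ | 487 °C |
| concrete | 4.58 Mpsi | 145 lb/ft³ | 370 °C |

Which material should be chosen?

Screen on constraints: max service T ≥ 205 °C. Survivors: copper, stainless steel, commercially pure titanium, beryllium, concrete.
Convert each candidate to consistent units, then evaluate M:
  copper: E = 121.0 GPa, ρ = 8950 kg/m³
  stainless steel: E = 202.0 GPa, ρ = 7890 kg/m³
  commercially pure titanium: E = 105.0 GPa, ρ = 4514 kg/m³
  beryllium: E = 297.6 GPa, ρ = 1843 kg/m³
  concrete: E = 31.58 GPa, ρ = 2323 kg/m³
  beryllium: M = 162 MN·m/kg
  stainless steel: M = 25.6 MN·m/kg
  commercially pure titanium: M = 23.3 MN·m/kg
  concrete: M = 13.6 MN·m/kg
  copper: M = 13.5 MN·m/kg
Highest index: beryllium.

beryllium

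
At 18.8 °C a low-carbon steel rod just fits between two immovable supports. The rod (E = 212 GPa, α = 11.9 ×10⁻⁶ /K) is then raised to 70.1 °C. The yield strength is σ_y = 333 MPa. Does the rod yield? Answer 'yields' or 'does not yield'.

ΔT = 51.30 K. Constrained thermal stress σ = E·α·ΔT = 212.0×10³ MPa × 11.9×10⁻⁶ × 51.30 = 129 MPa (compressive).
Compare to σ_y = 333 MPa: σ < σ_y, so it does not yield.

does not yield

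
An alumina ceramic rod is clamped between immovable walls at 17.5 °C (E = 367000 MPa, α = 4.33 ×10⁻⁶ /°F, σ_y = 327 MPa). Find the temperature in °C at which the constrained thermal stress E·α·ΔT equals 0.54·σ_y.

E = 367000 MPa = 367.0 GPa.
α = 4.33×10⁻⁶/°F × 9/5 = 7.79×10⁻⁶/K.
E·α·ΔT = 176.6 MPa ⇒ ΔT = 176.6 / (367.0×10³ × 7.79×10⁻⁶) = 61.73 K.
T = 17.5 + 61.73 = 79.23 °C.

79.2 °C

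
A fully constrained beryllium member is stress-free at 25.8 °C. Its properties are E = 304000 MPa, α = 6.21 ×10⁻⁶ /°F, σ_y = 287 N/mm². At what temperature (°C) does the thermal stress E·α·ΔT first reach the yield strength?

E = 304000 MPa = 304.0 GPa.
α = 6.21×10⁻⁶/°F × 9/5 = 11.2×10⁻⁶/K.
σ_y = 287 N/mm² = 287.0 MPa.
E·α·ΔT = 287.0 MPa ⇒ ΔT = 287.0 / (304.0×10³ × 11.2×10⁻⁶) = 84.46 K.
T = 25.8 + 84.46 = 110.3 °C.

110 °C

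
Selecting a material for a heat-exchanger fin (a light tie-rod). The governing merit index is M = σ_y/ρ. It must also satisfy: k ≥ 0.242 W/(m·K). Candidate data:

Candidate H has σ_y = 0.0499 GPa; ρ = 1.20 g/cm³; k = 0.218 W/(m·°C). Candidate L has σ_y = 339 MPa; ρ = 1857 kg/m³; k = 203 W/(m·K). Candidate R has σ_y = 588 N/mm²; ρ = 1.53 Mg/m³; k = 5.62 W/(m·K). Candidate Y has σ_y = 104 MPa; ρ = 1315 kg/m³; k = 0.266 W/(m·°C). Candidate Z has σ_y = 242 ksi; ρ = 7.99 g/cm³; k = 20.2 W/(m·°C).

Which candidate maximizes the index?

Screen on constraints: k ≥ 0.242 W/(m·K). Survivors: candidate L, candidate R, candidate Y, candidate Z.
Convert each candidate to consistent units, then evaluate M:
  candidate L: σ_y = 339.0 MPa, ρ = 1857 kg/m³
  candidate R: σ_y = 588.0 MPa, ρ = 1530 kg/m³
  candidate Y: σ_y = 104.0 MPa, ρ = 1315 kg/m³
  candidate Z: σ_y = 1669 MPa, ρ = 7990 kg/m³
  candidate R: M = 384 kN·m/kg
  candidate Z: M = 209 kN·m/kg
  candidate L: M = 183 kN·m/kg
  candidate Y: M = 79.1 kN·m/kg
Candidate R has the largest M.

candidate R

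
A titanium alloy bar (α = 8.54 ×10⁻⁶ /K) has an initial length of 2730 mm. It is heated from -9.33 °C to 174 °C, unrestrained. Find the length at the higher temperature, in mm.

2734.3 mm

ΔT = 174 − (-9.33) = 183.3 K.
ΔL = α·L₀·ΔT = 8.54×10⁻⁶ × 2730 mm × 183.3 K = 4.27 mm.
L = L₀ + ΔL = 2730 + 4.27 = 2734.3 mm.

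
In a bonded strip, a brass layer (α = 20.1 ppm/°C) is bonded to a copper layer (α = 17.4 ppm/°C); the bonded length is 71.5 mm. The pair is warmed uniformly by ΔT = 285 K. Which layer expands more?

α(brass) = 20.1×10⁻⁶/K vs α(copper) = 17.4×10⁻⁶/K.
Higher α expands more for the same ΔT: brass.

brass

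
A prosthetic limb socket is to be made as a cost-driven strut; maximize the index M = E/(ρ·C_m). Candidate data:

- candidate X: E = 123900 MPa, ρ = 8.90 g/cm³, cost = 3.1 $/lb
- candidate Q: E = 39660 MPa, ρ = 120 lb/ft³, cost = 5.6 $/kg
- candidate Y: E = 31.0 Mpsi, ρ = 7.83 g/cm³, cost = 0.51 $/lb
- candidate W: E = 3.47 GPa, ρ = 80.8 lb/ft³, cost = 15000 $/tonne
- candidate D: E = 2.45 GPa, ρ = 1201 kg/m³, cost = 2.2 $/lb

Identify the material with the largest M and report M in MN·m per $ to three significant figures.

candidate Y, M = 24.3 MN·m per $

In SI units:
  candidate X: E = 123.9 GPa, ρ = 8900 kg/m³, cost = 6.834 $/kg
  candidate Q: E = 39.66 GPa, ρ = 1922 kg/m³, cost = 5.600 $/kg
  candidate Y: E = 213.7 GPa, ρ = 7830 kg/m³, cost = 1.124 $/kg
  candidate W: E = 3.470 GPa, ρ = 1294 kg/m³, cost = 15.00 $/kg
  candidate D: E = 2.450 GPa, ρ = 1201 kg/m³, cost = 4.850 $/kg
  candidate Y: M = 24.3 MN·m per $
  candidate Q: M = 3.68 MN·m per $
  candidate X: M = 2.04 MN·m per $
  candidate D: M = 0.421 MN·m per $
  candidate W: M = 0.179 MN·m per $
Candidate Y has the largest M.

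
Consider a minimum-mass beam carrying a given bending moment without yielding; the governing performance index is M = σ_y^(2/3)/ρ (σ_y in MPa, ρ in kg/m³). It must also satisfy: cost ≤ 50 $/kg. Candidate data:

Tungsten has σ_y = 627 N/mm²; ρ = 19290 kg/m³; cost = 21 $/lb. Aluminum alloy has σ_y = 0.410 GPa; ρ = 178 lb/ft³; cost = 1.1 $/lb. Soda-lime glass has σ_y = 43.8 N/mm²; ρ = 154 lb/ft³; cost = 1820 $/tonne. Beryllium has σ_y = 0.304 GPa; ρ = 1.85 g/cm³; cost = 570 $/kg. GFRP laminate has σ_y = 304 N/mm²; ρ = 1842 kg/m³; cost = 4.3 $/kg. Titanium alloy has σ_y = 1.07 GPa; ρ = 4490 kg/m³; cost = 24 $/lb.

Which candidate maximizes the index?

GFRP laminate

Screen on constraints: cost ≤ 50 $/kg. Survivors: tungsten, aluminum alloy, soda-lime glass, GFRP laminate.
Normalizing units and computing the index:
  tungsten: σ_y = 627.0 MPa, ρ = 19290 kg/m³
  aluminum alloy: σ_y = 410.0 MPa, ρ = 2851 kg/m³
  soda-lime glass: σ_y = 43.80 MPa, ρ = 2467 kg/m³
  GFRP laminate: σ_y = 304.0 MPa, ρ = 1842 kg/m³
  GFRP laminate: M = 24.5×10⁻³
  aluminum alloy: M = 19.4×10⁻³
  soda-lime glass: M = 5.04×10⁻³
  tungsten: M = 3.80×10⁻³
GFRP laminate has the largest M.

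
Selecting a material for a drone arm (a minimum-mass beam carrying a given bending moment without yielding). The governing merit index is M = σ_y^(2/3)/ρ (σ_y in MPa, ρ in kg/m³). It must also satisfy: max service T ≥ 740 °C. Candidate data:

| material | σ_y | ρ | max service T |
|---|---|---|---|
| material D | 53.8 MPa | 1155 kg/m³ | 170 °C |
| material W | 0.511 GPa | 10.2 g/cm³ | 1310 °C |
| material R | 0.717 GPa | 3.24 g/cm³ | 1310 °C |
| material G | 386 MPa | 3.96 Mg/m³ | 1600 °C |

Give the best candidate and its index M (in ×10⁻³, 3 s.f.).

Screen on constraints: max service T ≥ 740 °C. Survivors: material W, material R, material G.
Normalizing units and computing the index:
  material W: σ_y = 511.0 MPa, ρ = 10200 kg/m³
  material R: σ_y = 717.0 MPa, ρ = 3240 kg/m³
  material G: σ_y = 386.0 MPa, ρ = 3960 kg/m³
  material R: M = 24.7×10⁻³
  material G: M = 13.4×10⁻³
  material W: M = 6.27×10⁻³
Material R has the largest M.

material R, M = 24.7×10⁻³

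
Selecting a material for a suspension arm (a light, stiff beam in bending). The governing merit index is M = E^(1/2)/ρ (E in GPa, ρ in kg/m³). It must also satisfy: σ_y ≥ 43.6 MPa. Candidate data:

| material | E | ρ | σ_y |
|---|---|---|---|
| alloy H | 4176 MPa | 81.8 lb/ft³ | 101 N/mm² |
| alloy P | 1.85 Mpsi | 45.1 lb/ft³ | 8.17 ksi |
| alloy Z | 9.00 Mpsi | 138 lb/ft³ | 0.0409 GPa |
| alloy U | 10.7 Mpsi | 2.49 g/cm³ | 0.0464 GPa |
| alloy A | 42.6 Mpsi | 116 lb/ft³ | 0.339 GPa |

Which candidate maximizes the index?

alloy A

Screen on constraints: σ_y ≥ 43.6 MPa. Survivors: alloy H, alloy P, alloy U, alloy A.
After converting to SI:
  alloy H: E = 4.176 GPa, ρ = 1310 kg/m³
  alloy P: E = 12.76 GPa, ρ = 722.4 kg/m³
  alloy U: E = 73.77 GPa, ρ = 2490 kg/m³
  alloy A: E = 293.7 GPa, ρ = 1858 kg/m³
  alloy A: M = 9.22×10⁻³
  alloy P: M = 4.94×10⁻³
  alloy U: M = 3.45×10⁻³
  alloy H: M = 1.56×10⁻³
Highest index: alloy A.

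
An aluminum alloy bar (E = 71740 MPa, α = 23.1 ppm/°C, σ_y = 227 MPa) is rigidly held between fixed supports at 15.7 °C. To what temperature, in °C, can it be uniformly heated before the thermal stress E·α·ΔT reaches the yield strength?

153 °C

E = 71740 MPa = 71.74 GPa.
E·α·ΔT = 227.0 MPa ⇒ ΔT = 227.0 / (71.74×10³ × 23.1×10⁻⁶) = 137.0 K.
T = 15.7 + 137.0 = 152.7 °C.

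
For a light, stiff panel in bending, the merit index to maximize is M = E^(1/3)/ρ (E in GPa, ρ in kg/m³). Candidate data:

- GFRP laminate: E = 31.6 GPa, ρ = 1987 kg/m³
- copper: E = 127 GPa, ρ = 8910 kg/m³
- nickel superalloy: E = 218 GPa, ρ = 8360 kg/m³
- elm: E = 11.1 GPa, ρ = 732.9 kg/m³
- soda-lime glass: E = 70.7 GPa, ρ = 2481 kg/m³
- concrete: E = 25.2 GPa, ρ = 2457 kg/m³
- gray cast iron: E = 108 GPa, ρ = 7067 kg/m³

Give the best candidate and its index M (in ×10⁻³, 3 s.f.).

elm, M = 3.04×10⁻³

Computing M directly (units already consistent):
  elm: M = 3.04×10⁻³
  soda-lime glass: M = 1.67×10⁻³
  GFRP laminate: M = 1.59×10⁻³
  concrete: M = 1.19×10⁻³
  nickel superalloy: M = 0.720×10⁻³
  gray cast iron: M = 0.674×10⁻³
  copper: M = 0.564×10⁻³
Elm ranks first.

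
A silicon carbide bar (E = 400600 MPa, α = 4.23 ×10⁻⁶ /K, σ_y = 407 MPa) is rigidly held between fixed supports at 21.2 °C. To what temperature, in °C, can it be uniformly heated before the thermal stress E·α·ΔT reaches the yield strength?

E = 400600 MPa = 400.6 GPa.
E·α·ΔT = 407.0 MPa ⇒ ΔT = 407.0 / (400.6×10³ × 4.23×10⁻⁶) = 240.2 K.
T = 21.2 + 240.2 = 261.4 °C.

261 °C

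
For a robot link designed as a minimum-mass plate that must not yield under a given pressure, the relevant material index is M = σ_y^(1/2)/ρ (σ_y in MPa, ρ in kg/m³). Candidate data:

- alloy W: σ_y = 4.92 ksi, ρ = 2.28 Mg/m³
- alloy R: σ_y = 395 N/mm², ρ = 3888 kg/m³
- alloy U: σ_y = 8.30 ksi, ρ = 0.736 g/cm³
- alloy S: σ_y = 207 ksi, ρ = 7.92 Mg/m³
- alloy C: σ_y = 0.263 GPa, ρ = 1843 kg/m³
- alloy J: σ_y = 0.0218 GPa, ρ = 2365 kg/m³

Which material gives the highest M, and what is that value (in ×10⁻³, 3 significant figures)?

alloy U, M = 10.3×10⁻³

Putting every candidate on a common basis:
  alloy W: σ_y = 33.92 MPa, ρ = 2280 kg/m³
  alloy R: σ_y = 395.0 MPa, ρ = 3888 kg/m³
  alloy U: σ_y = 57.23 MPa, ρ = 736.0 kg/m³
  alloy S: σ_y = 1427 MPa, ρ = 7920 kg/m³
  alloy C: σ_y = 263.0 MPa, ρ = 1843 kg/m³
  alloy J: σ_y = 21.80 MPa, ρ = 2365 kg/m³
  alloy U: M = 10.3×10⁻³
  alloy C: M = 8.80×10⁻³
  alloy R: M = 5.11×10⁻³
  alloy S: M = 4.77×10⁻³
  alloy W: M = 2.55×10⁻³
  alloy J: M = 1.97×10⁻³
Alloy U has the largest M.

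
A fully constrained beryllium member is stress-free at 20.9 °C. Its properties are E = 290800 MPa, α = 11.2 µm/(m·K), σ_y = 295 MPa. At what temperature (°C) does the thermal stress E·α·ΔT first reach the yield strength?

E = 290800 MPa = 290.8 GPa.
E·α·ΔT = 295.0 MPa ⇒ ΔT = 295.0 / (290.8×10³ × 11.2×10⁻⁶) = 90.58 K.
T = 20.9 + 90.58 = 111.5 °C.

111 °C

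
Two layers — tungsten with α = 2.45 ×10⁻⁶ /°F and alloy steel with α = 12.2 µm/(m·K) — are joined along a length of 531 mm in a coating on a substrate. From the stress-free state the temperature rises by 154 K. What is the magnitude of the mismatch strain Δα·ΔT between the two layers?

1.20×10⁻³

tungsten: α = 2.45×10⁻⁶/°F × 9/5 = 4.41×10⁻⁶/K.
Δα = |4.41 − 12.2|×10⁻⁶/K = 7.79×10⁻⁶/K.
Mismatch strain = Δα·ΔT = 7.79×10⁻⁶ × 154.0 = 1.20×10⁻³.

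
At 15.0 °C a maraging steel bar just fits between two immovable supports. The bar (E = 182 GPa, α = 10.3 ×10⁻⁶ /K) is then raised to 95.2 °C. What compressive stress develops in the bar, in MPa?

ΔT = 80.20 K. Constrained thermal stress σ = E·α·ΔT = 182.0×10³ MPa × 10.3×10⁻⁶ × 80.20 = 150 MPa (compressive).

150 MPa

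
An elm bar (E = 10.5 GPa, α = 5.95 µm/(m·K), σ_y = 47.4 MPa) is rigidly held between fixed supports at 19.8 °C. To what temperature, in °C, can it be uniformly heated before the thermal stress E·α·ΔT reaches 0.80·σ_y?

627 °C

E·α·ΔT = 37.92 MPa ⇒ ΔT = 37.92 / (10.50×10³ × 5.95×10⁻⁶) = 607.0 K.
T = 19.8 + 607.0 = 626.8 °C.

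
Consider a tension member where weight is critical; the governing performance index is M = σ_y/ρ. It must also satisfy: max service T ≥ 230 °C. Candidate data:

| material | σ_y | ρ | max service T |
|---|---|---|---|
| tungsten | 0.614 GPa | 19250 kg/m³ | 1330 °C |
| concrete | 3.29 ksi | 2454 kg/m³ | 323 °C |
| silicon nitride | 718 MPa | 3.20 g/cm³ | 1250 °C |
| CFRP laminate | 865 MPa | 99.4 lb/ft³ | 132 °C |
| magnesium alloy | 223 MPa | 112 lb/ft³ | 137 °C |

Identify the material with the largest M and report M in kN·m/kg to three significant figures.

Screen on constraints: max service T ≥ 230 °C. Survivors: tungsten, concrete, silicon nitride.
After converting to SI:
  tungsten: σ_y = 614.0 MPa, ρ = 19250 kg/m³
  concrete: σ_y = 22.68 MPa, ρ = 2454 kg/m³
  silicon nitride: σ_y = 718.0 MPa, ρ = 3200 kg/m³
  silicon nitride: M = 224 kN·m/kg
  tungsten: M = 31.9 kN·m/kg
  concrete: M = 9.24 kN·m/kg
Silicon nitride ranks first.

silicon nitride, M = 224 kN·m/kg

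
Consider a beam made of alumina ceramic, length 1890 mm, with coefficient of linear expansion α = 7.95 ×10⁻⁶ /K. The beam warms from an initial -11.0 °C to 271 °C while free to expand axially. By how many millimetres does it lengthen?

ΔT = 271 − (-11.0) = 282.0 K.
ΔL = α·L₀·ΔT = 7.95×10⁻⁶ × 1890 mm × 282.0 K = 4.24 mm.

4.24 mm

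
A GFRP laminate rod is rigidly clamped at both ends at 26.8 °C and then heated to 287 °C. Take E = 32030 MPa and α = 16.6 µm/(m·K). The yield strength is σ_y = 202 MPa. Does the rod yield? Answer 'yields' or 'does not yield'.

does not yield

E = 32030 MPa = 32.03 GPa.
ΔT = 260.2 K. Constrained thermal stress σ = E·α·ΔT = 32.03×10³ MPa × 16.6×10⁻⁶ × 260.2 = 138 MPa (compressive).
Compare to σ_y = 202 MPa: σ < σ_y, so it does not yield.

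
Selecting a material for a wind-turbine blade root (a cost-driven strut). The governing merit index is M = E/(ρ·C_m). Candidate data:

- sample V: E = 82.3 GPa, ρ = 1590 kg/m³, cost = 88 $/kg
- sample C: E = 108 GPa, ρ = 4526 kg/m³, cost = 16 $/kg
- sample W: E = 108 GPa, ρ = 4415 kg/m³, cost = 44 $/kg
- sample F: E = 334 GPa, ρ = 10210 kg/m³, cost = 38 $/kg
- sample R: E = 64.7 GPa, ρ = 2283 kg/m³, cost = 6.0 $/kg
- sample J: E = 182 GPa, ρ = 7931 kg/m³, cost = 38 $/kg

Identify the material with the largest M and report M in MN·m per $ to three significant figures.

sample R, M = 4.72 MN·m per $

Evaluate M for each candidate:
  sample R: M = 4.72 MN·m per $
  sample C: M = 1.49 MN·m per $
  sample F: M = 0.861 MN·m per $
  sample J: M = 0.604 MN·m per $
  sample V: M = 0.588 MN·m per $
  sample W: M = 0.556 MN·m per $
The maximum is for sample R.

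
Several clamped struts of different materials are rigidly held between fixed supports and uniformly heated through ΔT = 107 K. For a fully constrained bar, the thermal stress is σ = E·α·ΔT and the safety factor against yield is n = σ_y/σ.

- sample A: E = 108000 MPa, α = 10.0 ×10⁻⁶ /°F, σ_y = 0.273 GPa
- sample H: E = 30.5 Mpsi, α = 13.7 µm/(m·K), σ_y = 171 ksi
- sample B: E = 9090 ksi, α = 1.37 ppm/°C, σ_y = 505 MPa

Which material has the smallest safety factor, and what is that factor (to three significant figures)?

sample A, n = 1.31

With everything in SI (GPa, ×10⁻⁶/K, MPa):
  sample A: E = 108.0, α = 18.0, σ_y = 273.0 → σ = 208 MPa, n = 1.31
  sample H: E = 210.3, α = 13.7, σ_y = 1179 → σ = 308 MPa, n = 3.82
  sample B: E = 62.67, α = 1.37, σ_y = 505.0 → σ = 9.19 MPa, n = 55.0
Sample A has the lowest safety factor, n = 1.31.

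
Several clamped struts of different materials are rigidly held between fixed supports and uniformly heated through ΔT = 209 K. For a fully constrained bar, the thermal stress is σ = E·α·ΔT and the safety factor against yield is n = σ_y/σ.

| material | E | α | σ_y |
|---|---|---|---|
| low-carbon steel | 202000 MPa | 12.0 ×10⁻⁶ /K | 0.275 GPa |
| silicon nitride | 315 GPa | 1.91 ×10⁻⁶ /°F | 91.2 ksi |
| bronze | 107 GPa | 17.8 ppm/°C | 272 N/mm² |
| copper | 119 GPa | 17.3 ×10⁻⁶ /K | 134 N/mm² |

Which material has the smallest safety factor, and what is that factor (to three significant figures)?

Per material, after unit conversion:
  low-carbon steel: E = 202.0, α = 12.0, σ_y = 275.0 → σ = 507 MPa, n = 0.543
  silicon nitride: E = 315.0, α = 3.44, σ_y = 628.8 → σ = 226 MPa, n = 2.78
  bronze: E = 107.0, α = 17.8, σ_y = 272.0 → σ = 398 MPa, n = 0.683
  copper: E = 119.0, α = 17.3, σ_y = 134.0 → σ = 430 MPa, n = 0.311
Smallest n: copper with n = 0.311.

copper, n = 0.311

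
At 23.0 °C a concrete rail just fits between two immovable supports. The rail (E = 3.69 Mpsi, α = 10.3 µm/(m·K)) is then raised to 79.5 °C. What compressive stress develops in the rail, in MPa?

E = 3.69 Mpsi = 25.44 GPa.
ΔT = 56.50 K. Constrained thermal stress σ = E·α·ΔT = 25.44×10³ MPa × 10.3×10⁻⁶ × 56.50 = 14.8 MPa (compressive).

14.8 MPa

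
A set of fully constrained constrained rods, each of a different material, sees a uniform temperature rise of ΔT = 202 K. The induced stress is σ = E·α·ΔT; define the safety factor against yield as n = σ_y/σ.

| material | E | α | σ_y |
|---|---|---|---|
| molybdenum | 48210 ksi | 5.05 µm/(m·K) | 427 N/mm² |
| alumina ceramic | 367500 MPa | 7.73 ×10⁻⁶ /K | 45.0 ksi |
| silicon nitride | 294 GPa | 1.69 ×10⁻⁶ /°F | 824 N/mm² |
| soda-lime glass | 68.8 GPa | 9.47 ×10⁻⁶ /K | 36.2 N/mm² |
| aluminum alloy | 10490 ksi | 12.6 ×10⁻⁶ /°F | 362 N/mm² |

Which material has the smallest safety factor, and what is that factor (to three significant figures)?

Converting E to GPa, α to ×10⁻⁶/K, σ_y to MPa, then σ and n for each:
  molybdenum: E = 332.4, α = 5.05, σ_y = 427.0 → σ = 339 MPa, n = 1.26
  alumina ceramic: E = 367.5, α = 7.73, σ_y = 310.3 → σ = 574 MPa, n = 0.541
  silicon nitride: E = 294.0, α = 3.04, σ_y = 824.0 → σ = 181 MPa, n = 4.56
  soda-lime glass: E = 68.80, α = 9.47, σ_y = 36.20 → σ = 132 MPa, n = 0.275
  aluminum alloy: E = 72.33, α = 22.7, σ_y = 362.0 → σ = 331 MPa, n = 1.09
The minimum is soda-lime glass at n = 0.275.

soda-lime glass, n = 0.275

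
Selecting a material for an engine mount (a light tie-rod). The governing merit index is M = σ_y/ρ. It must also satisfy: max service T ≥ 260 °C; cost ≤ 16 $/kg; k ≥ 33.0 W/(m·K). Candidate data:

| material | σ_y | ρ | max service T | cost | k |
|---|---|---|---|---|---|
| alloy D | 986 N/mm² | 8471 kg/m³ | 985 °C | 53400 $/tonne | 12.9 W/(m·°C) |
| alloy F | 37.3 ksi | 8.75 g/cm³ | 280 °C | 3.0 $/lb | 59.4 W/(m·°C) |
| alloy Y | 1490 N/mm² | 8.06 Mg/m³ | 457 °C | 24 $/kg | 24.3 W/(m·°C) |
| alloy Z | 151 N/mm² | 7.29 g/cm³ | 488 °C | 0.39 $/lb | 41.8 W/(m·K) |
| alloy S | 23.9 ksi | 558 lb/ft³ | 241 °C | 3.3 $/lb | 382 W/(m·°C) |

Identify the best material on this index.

alloy F

Screen on constraints: max service T ≥ 260 °C; cost ≤ 16 $/kg; k ≥ 33.0 W/(m·K). Survivors: alloy F, alloy Z.
Normalizing units and computing the index:
  alloy F: σ_y = 257.2 MPa, ρ = 8750 kg/m³
  alloy Z: σ_y = 151.0 MPa, ρ = 7290 kg/m³
  alloy F: M = 29.4 kN·m/kg
  alloy Z: M = 20.7 kN·m/kg
Highest index: alloy F.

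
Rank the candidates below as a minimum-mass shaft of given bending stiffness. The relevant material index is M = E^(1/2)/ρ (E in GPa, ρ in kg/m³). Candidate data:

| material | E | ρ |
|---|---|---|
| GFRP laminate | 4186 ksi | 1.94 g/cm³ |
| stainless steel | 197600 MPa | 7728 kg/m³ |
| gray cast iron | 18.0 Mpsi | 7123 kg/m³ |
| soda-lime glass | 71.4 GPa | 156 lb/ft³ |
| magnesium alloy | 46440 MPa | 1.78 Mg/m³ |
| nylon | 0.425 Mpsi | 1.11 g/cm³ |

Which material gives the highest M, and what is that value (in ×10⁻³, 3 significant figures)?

magnesium alloy, M = 3.83×10⁻³

Normalizing units and computing the index:
  GFRP laminate: E = 28.86 GPa, ρ = 1940 kg/m³
  stainless steel: E = 197.6 GPa, ρ = 7728 kg/m³
  gray cast iron: E = 124.1 GPa, ρ = 7123 kg/m³
  soda-lime glass: E = 71.40 GPa, ρ = 2499 kg/m³
  magnesium alloy: E = 46.44 GPa, ρ = 1780 kg/m³
  nylon: E = 2.930 GPa, ρ = 1110 kg/m³
  magnesium alloy: M = 3.83×10⁻³
  soda-lime glass: M = 3.38×10⁻³
  GFRP laminate: M = 2.77×10⁻³
  stainless steel: M = 1.82×10⁻³
  gray cast iron: M = 1.56×10⁻³
  nylon: M = 1.54×10⁻³
Highest index: magnesium alloy.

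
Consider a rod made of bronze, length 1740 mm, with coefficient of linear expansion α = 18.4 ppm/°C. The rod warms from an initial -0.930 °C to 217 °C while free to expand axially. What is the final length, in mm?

ΔT = 217 − (-0.930) = 217.9 K.
ΔL = α·L₀·ΔT = 18.4×10⁻⁶ × 1740 mm × 217.9 K = 6.98 mm.
L = L₀ + ΔL = 1740 + 6.98 = 1747.0 mm.

1747.0 mm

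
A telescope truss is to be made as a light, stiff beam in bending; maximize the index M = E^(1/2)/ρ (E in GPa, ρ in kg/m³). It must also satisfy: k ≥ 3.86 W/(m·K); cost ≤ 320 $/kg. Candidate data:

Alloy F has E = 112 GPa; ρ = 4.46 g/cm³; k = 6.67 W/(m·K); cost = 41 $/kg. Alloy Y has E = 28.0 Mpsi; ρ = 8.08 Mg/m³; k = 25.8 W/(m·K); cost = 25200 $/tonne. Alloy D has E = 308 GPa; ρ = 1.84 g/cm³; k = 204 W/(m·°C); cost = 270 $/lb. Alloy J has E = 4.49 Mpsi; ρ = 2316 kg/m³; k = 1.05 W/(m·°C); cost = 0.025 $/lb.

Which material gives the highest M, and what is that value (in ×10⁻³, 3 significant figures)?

alloy F, M = 2.37×10⁻³

Screen on constraints: k ≥ 3.86 W/(m·K); cost ≤ 320 $/kg. Survivors: alloy F, alloy Y.
Convert each candidate to consistent units, then evaluate M:
  alloy F: E = 112.0 GPa, ρ = 4460 kg/m³
  alloy Y: E = 193.1 GPa, ρ = 8080 kg/m³
  alloy F: M = 2.37×10⁻³
  alloy Y: M = 1.72×10⁻³
Alloy F ranks first.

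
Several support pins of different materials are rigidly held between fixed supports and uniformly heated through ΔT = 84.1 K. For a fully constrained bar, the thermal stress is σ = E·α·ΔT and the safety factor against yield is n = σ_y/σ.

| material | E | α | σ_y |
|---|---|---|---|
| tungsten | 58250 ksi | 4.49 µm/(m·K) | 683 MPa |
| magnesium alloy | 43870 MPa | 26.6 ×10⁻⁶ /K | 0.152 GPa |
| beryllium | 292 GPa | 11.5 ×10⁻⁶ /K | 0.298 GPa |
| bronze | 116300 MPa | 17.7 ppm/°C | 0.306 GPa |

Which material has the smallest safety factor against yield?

beryllium

Per material, after unit conversion:
  tungsten: E = 401.6, α = 4.49, σ_y = 683.0 → σ = 152 MPa, n = 4.50
  magnesium alloy: E = 43.87, α = 26.6, σ_y = 152.0 → σ = 98.1 MPa, n = 1.55
  beryllium: E = 292.0, α = 11.5, σ_y = 298.0 → σ = 282 MPa, n = 1.06
  bronze: E = 116.3, α = 17.7, σ_y = 306.0 → σ = 173 MPa, n = 1.77
The minimum is beryllium at n = 1.06.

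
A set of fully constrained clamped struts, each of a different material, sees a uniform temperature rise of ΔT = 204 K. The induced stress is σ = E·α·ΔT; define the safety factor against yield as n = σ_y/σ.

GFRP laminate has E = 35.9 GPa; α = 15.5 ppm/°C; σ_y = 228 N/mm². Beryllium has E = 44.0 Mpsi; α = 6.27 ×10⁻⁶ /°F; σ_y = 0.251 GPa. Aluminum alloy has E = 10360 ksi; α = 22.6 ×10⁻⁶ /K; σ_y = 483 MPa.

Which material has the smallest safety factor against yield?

beryllium

Per material, after unit conversion:
  GFRP laminate: E = 35.90, α = 15.5, σ_y = 228.0 → σ = 114 MPa, n = 2.01
  beryllium: E = 303.4, α = 11.3, σ_y = 251.0 → σ = 698 MPa, n = 0.359
  aluminum alloy: E = 71.43, α = 22.6, σ_y = 483.0 → σ = 329 MPa, n = 1.47
Beryllium has the lowest safety factor, n = 0.359.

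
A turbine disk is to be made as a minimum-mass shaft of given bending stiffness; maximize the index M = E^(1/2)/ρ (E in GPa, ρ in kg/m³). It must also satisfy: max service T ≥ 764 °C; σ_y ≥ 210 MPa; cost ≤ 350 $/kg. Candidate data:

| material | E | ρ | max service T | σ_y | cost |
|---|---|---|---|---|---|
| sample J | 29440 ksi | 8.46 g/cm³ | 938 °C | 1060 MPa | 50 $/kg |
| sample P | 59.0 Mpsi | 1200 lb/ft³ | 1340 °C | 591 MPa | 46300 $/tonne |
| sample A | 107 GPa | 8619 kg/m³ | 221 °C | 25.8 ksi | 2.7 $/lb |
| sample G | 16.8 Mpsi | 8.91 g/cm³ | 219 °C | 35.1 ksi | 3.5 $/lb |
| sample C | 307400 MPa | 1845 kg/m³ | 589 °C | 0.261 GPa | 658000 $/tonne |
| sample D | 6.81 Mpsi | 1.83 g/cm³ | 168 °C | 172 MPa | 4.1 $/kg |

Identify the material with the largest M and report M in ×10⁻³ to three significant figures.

Screen on constraints: max service T ≥ 764 °C; σ_y ≥ 210 MPa; cost ≤ 350 $/kg. Survivors: sample J, sample P.
In SI units:
  sample J: E = 203.0 GPa, ρ = 8460 kg/m³
  sample P: E = 406.8 GPa, ρ = 19220 kg/m³
  sample J: M = 1.68×10⁻³
  sample P: M = 1.05×10⁻³
The maximum is for sample J.

sample J, M = 1.68×10⁻³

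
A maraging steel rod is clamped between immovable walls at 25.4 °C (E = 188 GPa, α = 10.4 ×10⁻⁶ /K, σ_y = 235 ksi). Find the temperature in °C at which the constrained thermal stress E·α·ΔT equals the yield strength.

854 °C

σ_y = 235 ksi = 1620 MPa.
E·α·ΔT = 1620 MPa ⇒ ΔT = 1620 / (188.0×10³ × 10.4×10⁻⁶) = 828.7 K.
T = 25.4 + 828.7 = 854.1 °C.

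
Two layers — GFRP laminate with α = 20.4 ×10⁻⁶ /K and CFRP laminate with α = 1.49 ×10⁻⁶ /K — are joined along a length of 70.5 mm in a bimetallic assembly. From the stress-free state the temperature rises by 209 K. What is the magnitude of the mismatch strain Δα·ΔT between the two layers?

Δα = |20.4 − 1.49|×10⁻⁶/K = 18.9×10⁻⁶/K.
Mismatch strain = Δα·ΔT = 18.9×10⁻⁶ × 209.0 = 3.95×10⁻³.

3.95×10⁻³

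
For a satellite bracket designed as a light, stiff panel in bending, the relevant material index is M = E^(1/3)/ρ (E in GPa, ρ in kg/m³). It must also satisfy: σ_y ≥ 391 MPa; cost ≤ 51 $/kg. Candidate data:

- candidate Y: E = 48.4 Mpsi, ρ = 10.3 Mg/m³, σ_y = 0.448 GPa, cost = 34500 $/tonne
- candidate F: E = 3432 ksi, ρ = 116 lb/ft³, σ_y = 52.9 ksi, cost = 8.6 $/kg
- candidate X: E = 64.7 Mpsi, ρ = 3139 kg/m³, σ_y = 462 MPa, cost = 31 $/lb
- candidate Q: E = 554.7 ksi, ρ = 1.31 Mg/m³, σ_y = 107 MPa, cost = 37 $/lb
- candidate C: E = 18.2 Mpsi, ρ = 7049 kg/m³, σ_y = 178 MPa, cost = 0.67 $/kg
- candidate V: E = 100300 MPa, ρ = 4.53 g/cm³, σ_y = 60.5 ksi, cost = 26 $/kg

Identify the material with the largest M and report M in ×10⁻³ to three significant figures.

Screen on constraints: σ_y ≥ 391 MPa; cost ≤ 51 $/kg. Survivors: candidate Y, candidate V.
Putting every candidate on a common basis:
  candidate Y: E = 333.7 GPa, ρ = 10300 kg/m³
  candidate V: E = 100.3 GPa, ρ = 4530 kg/m³
  candidate V: M = 1.03×10⁻³
  candidate Y: M = 0.673×10⁻³
Highest index: candidate V.

candidate V, M = 1.03×10⁻³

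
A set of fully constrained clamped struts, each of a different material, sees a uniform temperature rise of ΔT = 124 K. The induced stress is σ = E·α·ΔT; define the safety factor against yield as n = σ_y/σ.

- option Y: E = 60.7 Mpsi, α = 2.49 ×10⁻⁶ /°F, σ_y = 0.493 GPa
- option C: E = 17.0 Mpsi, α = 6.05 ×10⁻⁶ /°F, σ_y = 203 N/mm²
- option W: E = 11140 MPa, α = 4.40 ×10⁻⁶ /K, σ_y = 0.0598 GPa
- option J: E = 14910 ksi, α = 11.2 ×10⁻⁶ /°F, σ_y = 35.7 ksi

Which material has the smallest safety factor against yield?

option J

Converting E to GPa, α to ×10⁻⁶/K, σ_y to MPa, then σ and n for each:
  option Y: E = 418.5, α = 4.48, σ_y = 493.0 → σ = 233 MPa, n = 2.12
  option C: E = 117.2, α = 10.9, σ_y = 203.0 → σ = 158 MPa, n = 1.28
  option W: E = 11.14, α = 4.40, σ_y = 59.80 → σ = 6.08 MPa, n = 9.84
  option J: E = 102.8, α = 20.2, σ_y = 246.1 → σ = 257 MPa, n = 0.958
Smallest n: option J with n = 0.958.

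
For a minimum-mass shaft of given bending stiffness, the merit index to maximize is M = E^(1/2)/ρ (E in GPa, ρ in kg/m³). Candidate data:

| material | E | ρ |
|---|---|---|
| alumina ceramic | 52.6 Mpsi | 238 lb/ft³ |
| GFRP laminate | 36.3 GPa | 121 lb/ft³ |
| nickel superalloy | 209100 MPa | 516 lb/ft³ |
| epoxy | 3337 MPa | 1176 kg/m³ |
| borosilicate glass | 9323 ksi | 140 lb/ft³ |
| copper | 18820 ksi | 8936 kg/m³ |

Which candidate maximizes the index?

alumina ceramic

Putting every candidate on a common basis:
  alumina ceramic: E = 362.7 GPa, ρ = 3812 kg/m³
  GFRP laminate: E = 36.30 GPa, ρ = 1938 kg/m³
  nickel superalloy: E = 209.1 GPa, ρ = 8266 kg/m³
  epoxy: E = 3.337 GPa, ρ = 1176 kg/m³
  borosilicate glass: E = 64.28 GPa, ρ = 2243 kg/m³
  copper: E = 129.8 GPa, ρ = 8936 kg/m³
  alumina ceramic: M = 5.00×10⁻³
  borosilicate glass: M = 3.58×10⁻³
  GFRP laminate: M = 3.11×10⁻³
  nickel superalloy: M = 1.75×10⁻³
  epoxy: M = 1.55×10⁻³
  copper: M = 1.27×10⁻³
Alumina ceramic ranks first.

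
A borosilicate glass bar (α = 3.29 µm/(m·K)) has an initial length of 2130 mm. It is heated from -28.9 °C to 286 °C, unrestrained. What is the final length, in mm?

2132.2 mm

ΔT = 286 − (-28.9) = 314.9 K.
ΔL = α·L₀·ΔT = 3.29×10⁻⁶ × 2130 mm × 314.9 K = 2.21 mm.
L = L₀ + ΔL = 2130 + 2.21 = 2132.2 mm.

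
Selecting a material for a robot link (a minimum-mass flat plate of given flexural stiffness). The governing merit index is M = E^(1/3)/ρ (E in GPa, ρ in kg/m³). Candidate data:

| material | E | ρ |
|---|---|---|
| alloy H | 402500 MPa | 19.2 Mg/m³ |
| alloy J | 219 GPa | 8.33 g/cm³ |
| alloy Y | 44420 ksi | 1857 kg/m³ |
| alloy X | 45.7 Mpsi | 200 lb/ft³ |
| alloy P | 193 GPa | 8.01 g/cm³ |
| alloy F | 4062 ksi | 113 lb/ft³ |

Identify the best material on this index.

alloy Y

In SI units:
  alloy H: E = 402.5 GPa, ρ = 19200 kg/m³
  alloy J: E = 219.0 GPa, ρ = 8330 kg/m³
  alloy Y: E = 306.3 GPa, ρ = 1857 kg/m³
  alloy X: E = 315.1 GPa, ρ = 3204 kg/m³
  alloy P: E = 193.0 GPa, ρ = 8010 kg/m³
  alloy F: E = 28.01 GPa, ρ = 1810 kg/m³
  alloy Y: M = 3.63×10⁻³
  alloy X: M = 2.12×10⁻³
  alloy F: M = 1.68×10⁻³
  alloy J: M = 0.724×10⁻³
  alloy P: M = 0.721×10⁻³
  alloy H: M = 0.385×10⁻³
Alloy Y ranks first.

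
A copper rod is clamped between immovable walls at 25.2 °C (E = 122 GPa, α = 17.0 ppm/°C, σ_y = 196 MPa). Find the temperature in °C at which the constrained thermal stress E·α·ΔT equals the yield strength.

E·α·ΔT = 196.0 MPa ⇒ ΔT = 196.0 / (122.0×10³ × 17.0×10⁻⁶) = 94.50 K.
T = 25.2 + 94.50 = 119.7 °C.

120 °C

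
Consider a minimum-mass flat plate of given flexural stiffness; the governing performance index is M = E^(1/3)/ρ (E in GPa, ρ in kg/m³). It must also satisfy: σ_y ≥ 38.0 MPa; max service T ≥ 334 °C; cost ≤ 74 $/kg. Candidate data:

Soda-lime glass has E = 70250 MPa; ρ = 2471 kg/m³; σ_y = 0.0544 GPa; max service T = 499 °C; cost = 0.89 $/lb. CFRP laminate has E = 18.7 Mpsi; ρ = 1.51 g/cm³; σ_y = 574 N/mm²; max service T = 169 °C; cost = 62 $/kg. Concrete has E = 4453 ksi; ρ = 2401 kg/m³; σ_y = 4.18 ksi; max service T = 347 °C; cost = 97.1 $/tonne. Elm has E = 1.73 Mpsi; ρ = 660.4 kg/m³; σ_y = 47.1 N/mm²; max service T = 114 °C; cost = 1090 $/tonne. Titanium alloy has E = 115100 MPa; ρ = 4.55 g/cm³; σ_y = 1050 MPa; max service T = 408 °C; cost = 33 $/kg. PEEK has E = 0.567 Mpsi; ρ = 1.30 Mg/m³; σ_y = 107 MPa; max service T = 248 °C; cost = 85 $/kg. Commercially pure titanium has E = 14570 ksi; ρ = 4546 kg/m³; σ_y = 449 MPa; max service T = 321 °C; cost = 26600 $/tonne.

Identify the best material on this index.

soda-lime glass

Screen on constraints: σ_y ≥ 38.0 MPa; max service T ≥ 334 °C; cost ≤ 74 $/kg. Survivors: soda-lime glass, titanium alloy.
Normalizing units and computing the index:
  soda-lime glass: E = 70.25 GPa, ρ = 2471 kg/m³
  titanium alloy: E = 115.1 GPa, ρ = 4550 kg/m³
  soda-lime glass: M = 1.67×10⁻³
  titanium alloy: M = 1.07×10⁻³
Highest index: soda-lime glass.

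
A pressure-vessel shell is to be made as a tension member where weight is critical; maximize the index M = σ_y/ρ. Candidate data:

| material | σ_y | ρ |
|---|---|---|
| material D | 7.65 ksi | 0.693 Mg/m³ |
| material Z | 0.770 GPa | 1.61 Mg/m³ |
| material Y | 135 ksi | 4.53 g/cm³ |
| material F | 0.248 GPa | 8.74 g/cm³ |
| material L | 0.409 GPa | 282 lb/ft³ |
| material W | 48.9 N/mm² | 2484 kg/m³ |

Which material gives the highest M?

Normalizing units and computing the index:
  material D: σ_y = 52.74 MPa, ρ = 693.0 kg/m³
  material Z: σ_y = 770.0 MPa, ρ = 1610 kg/m³
  material Y: σ_y = 930.8 MPa, ρ = 4530 kg/m³
  material F: σ_y = 248.0 MPa, ρ = 8740 kg/m³
  material L: σ_y = 409.0 MPa, ρ = 4517 kg/m³
  material W: σ_y = 48.90 MPa, ρ = 2484 kg/m³
  material Z: M = 478 kN·m/kg
  material Y: M = 205 kN·m/kg
  material L: M = 90.5 kN·m/kg
  material D: M = 76.1 kN·m/kg
  material F: M = 28.4 kN·m/kg
  material W: M = 19.7 kN·m/kg
Material Z has the largest M.

material Z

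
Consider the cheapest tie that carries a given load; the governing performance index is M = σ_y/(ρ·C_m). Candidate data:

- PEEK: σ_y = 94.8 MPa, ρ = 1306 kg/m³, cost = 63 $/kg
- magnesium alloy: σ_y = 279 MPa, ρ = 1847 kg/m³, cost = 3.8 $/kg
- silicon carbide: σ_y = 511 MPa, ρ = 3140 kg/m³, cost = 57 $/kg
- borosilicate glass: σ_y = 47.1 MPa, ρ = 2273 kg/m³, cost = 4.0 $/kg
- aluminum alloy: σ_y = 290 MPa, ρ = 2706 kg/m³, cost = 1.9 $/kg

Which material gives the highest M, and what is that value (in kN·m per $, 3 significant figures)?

Computing M directly (units already consistent):
  aluminum alloy: M = 56.4 kN·m per $
  magnesium alloy: M = 39.8 kN·m per $
  borosilicate glass: M = 5.18 kN·m per $
  silicon carbide: M = 2.86 kN·m per $
  PEEK: M = 1.15 kN·m per $
Aluminum alloy has the largest M.

aluminum alloy, M = 56.4 kN·m per $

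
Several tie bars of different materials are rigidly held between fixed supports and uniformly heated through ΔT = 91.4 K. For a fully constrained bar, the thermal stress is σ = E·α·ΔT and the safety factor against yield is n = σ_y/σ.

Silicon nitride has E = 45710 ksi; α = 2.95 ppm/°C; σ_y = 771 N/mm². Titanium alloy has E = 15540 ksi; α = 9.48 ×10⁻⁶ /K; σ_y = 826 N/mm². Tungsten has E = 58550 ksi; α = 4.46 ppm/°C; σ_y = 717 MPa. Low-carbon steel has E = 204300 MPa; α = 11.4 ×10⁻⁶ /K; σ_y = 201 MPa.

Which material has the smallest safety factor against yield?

Converting E to GPa, α to ×10⁻⁶/K, σ_y to MPa, then σ and n for each:
  silicon nitride: E = 315.2, α = 2.95, σ_y = 771.0 → σ = 85.0 MPa, n = 9.07
  titanium alloy: E = 107.1, α = 9.48, σ_y = 826.0 → σ = 92.8 MPa, n = 8.90
  tungsten: E = 403.7, α = 4.46, σ_y = 717.0 → σ = 165 MPa, n = 4.36
  low-carbon steel: E = 204.3, α = 11.4, σ_y = 201.0 → σ = 213 MPa, n = 0.944
Smallest n: low-carbon steel with n = 0.944.

low-carbon steel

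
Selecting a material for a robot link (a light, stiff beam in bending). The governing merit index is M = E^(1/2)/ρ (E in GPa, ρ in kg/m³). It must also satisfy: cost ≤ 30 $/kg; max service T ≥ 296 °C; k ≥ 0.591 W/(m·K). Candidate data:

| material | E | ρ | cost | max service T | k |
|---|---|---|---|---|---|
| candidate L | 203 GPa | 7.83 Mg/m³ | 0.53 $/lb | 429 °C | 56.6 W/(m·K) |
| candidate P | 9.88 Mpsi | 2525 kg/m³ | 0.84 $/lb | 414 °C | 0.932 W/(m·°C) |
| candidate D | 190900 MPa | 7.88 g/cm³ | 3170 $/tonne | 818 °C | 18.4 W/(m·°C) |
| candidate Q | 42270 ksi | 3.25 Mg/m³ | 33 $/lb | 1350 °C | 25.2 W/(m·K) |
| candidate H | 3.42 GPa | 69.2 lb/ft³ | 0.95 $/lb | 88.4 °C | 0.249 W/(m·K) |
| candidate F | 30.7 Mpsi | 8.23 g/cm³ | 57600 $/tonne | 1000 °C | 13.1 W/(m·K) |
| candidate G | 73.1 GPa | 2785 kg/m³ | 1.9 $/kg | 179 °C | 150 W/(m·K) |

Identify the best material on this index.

Screen on constraints: cost ≤ 30 $/kg; max service T ≥ 296 °C; k ≥ 0.591 W/(m·K). Survivors: candidate L, candidate P, candidate D.
In SI units:
  candidate L: E = 203.0 GPa, ρ = 7830 kg/m³
  candidate P: E = 68.12 GPa, ρ = 2525 kg/m³
  candidate D: E = 190.9 GPa, ρ = 7880 kg/m³
  candidate P: M = 3.27×10⁻³
  candidate L: M = 1.82×10⁻³
  candidate D: M = 1.75×10⁻³
The maximum is for candidate P.

candidate P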